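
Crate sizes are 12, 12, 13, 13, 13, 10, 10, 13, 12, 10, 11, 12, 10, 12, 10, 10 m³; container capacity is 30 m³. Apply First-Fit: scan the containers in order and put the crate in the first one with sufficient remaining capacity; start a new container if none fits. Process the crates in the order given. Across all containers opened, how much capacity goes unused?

57

Put 12 m³ in container 1; 18 m³ remain.
Put 12 m³ in container 1; 6 m³ remain.
Put 13 m³ in container 2; 17 m³ remain.
Put 13 m³ in container 2; 4 m³ remain.
Put 13 m³ in container 3; 17 m³ remain.
Put 10 m³ in container 3; 7 m³ remain.
Put 10 m³ in container 4; 20 m³ remain.
Put 13 m³ in container 4; 7 m³ remain.
Put 12 m³ in container 5; 18 m³ remain.
Put 10 m³ in container 5; 8 m³ remain.
Put 11 m³ in container 6; 19 m³ remain.
Put 12 m³ in container 6; 7 m³ remain.
Put 10 m³ in container 7; 20 m³ remain.
Put 12 m³ in container 7; 8 m³ remain.
Put 10 m³ in container 8; 20 m³ remain.
Put 10 m³ in container 8; 10 m³ remain.
8 containers × 30 m³ = 240 m³; used 183 m³; unused 57 m³.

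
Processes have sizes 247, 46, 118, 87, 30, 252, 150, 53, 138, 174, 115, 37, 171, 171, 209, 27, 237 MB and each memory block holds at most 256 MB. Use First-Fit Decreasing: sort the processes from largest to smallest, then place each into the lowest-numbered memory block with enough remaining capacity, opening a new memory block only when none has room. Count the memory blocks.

Sorted descending: 252, 247, 237, 209, 174, 171, 171, 150, 138, 118, 115, 87, 53, 46, 37, 30, 27.
252 MB → memory block 1 (remaining 4 MB)
247 MB → memory block 2 (remaining 9 MB)
237 MB → memory block 3 (remaining 19 MB)
209 MB → memory block 4 (remaining 47 MB)
174 MB → memory block 5 (remaining 82 MB)
171 MB → memory block 6 (remaining 85 MB)
171 MB → memory block 7 (remaining 85 MB)
150 MB → memory block 8 (remaining 106 MB)
138 MB → memory block 9 (remaining 118 MB)
118 MB → memory block 9 (remaining 0 MB)
115 MB → memory block 10 (remaining 141 MB)
87 MB → memory block 8 (remaining 19 MB)
53 MB → memory block 5 (remaining 29 MB)
46 MB → memory block 4 (remaining 1 MB)
37 MB → memory block 6 (remaining 48 MB)
30 MB → memory block 6 (remaining 18 MB)
27 MB → memory block 5 (remaining 2 MB)

10 memory blocks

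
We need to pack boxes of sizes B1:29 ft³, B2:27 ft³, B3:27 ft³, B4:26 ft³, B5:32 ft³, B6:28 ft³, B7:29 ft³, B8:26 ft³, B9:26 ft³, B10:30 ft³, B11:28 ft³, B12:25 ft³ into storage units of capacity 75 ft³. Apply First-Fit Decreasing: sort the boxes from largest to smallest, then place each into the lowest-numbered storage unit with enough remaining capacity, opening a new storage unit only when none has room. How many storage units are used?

6 storage units

Sorted descending: 32, 30, 29, 29, 28, 28, 27, 27, 26, 26, 26, 25.
32 ft³ → storage unit 1 (remaining 43 ft³)
30 ft³ → storage unit 1 (remaining 13 ft³)
29 ft³ → storage unit 2 (remaining 46 ft³)
29 ft³ → storage unit 2 (remaining 17 ft³)
28 ft³ → storage unit 3 (remaining 47 ft³)
28 ft³ → storage unit 3 (remaining 19 ft³)
27 ft³ → storage unit 4 (remaining 48 ft³)
27 ft³ → storage unit 4 (remaining 21 ft³)
26 ft³ → storage unit 5 (remaining 49 ft³)
26 ft³ → storage unit 5 (remaining 23 ft³)
26 ft³ → storage unit 6 (remaining 49 ft³)
25 ft³ → storage unit 6 (remaining 24 ft³)
Final storage units: [32,30] [29,29] [28,28] [27,27] [26,26] [26,25].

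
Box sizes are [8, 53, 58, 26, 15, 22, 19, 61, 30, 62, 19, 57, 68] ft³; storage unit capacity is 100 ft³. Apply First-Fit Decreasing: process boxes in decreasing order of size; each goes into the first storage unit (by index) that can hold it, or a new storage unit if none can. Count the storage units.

6 storage units

Sorted descending: 68, 62, 61, 58, 57, 53, 30, 26, 22, 19, 19, 15, 8.
storage unit 1: place 68 ft³, 32 ft³ left
storage unit 2: place 62 ft³, 38 ft³ left
storage unit 3: place 61 ft³, 39 ft³ left
storage unit 4: place 58 ft³, 42 ft³ left
storage unit 5: place 57 ft³, 43 ft³ left
storage unit 6: place 53 ft³, 47 ft³ left
storage unit 1: place 30 ft³, 2 ft³ left
storage unit 2: place 26 ft³, 12 ft³ left
storage unit 3: place 22 ft³, 17 ft³ left
storage unit 4: place 19 ft³, 23 ft³ left
storage unit 4: place 19 ft³, 4 ft³ left
storage unit 3: place 15 ft³, 2 ft³ left
storage unit 2: place 8 ft³, 4 ft³ left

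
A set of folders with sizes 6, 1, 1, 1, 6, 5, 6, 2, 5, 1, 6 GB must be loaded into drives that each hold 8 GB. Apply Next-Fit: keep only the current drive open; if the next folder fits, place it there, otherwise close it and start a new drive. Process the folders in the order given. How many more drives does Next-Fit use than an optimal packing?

Next-Fit: [6,1,1] [1,6] [5] [6,2] [5,1] [6] → 6 drives.
6 folders exceed 4 GB (half the capacity), and no two of those can share a drive, so at least 6 drives are needed.
So 6 is already optimal.

0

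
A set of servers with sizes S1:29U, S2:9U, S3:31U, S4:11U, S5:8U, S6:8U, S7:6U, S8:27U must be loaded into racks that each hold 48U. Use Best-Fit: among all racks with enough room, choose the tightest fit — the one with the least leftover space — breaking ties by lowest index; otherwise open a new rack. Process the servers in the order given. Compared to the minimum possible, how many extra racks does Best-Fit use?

Best-Fit: [29,9,8] [31,11,6] [8,27] → 3 racks.
Total size 129U; any packing needs at least ⌈129/48⌉ = 3 racks.
So 3 is already optimal.

0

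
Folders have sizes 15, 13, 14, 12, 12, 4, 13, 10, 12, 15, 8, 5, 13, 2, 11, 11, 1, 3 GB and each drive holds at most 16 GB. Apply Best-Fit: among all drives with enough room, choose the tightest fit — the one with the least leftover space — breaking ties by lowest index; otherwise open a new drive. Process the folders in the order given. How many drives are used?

15 GB → drive 1 (remaining 1 GB)
13 GB → drive 2 (remaining 3 GB)
14 GB → drive 3 (remaining 2 GB)
12 GB → drive 4 (remaining 4 GB)
12 GB → drive 5 (remaining 4 GB)
4 GB → drive 4 (remaining 0 GB)
13 GB → drive 6 (remaining 3 GB)
10 GB → drive 7 (remaining 6 GB)
12 GB → drive 8 (remaining 4 GB)
15 GB → drive 9 (remaining 1 GB)
8 GB → drive 10 (remaining 8 GB)
5 GB → drive 7 (remaining 1 GB)
13 GB → drive 11 (remaining 3 GB)
2 GB → drive 3 (remaining 0 GB)
11 GB → drive 12 (remaining 5 GB)
11 GB → drive 13 (remaining 5 GB)
1 GB → drive 1 (remaining 0 GB)
3 GB → drive 2 (remaining 0 GB)

13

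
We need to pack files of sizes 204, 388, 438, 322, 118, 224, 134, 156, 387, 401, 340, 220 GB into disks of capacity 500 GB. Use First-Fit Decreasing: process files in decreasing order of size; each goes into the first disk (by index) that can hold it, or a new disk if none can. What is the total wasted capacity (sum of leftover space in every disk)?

Sorted descending: 438, 401, 388, 387, 340, 322, 224, 220, 204, 156, 134, 118.
Put 438 GB in disk 1; 62 GB remain.
Put 401 GB in disk 2; 99 GB remain.
Put 388 GB in disk 3; 112 GB remain.
Put 387 GB in disk 4; 113 GB remain.
Put 340 GB in disk 5; 160 GB remain.
Put 322 GB in disk 6; 178 GB remain.
Put 224 GB in disk 7; 276 GB remain.
Put 220 GB in disk 7; 56 GB remain.
Put 204 GB in disk 8; 296 GB remain.
Put 156 GB in disk 5; 4 GB remain.
Put 134 GB in disk 6; 44 GB remain.
Put 118 GB in disk 8; 178 GB remain.
8 disks × 500 GB = 4000 GB; used 3332 GB; unused 668 GB.

668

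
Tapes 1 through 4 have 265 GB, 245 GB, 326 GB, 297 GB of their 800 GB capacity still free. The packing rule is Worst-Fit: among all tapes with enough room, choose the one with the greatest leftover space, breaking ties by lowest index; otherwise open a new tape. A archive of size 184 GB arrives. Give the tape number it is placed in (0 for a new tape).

Tapes with room: tape 1 (265 GB), tape 2 (245 GB), tape 3 (326 GB), tape 4 (297 GB).
Most room is tape 3 with 326 GB free.

3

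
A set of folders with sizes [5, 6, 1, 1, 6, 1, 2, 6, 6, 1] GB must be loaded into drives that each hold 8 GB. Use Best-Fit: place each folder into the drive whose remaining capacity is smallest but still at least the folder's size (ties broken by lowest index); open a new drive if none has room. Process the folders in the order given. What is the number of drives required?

drive 1: place 5 GB, 3 GB left
drive 2: place 6 GB, 2 GB left
drive 2: place 1 GB, 1 GB left
drive 2: place 1 GB, 0 GB left
drive 3: place 6 GB, 2 GB left
drive 3: place 1 GB, 1 GB left
drive 1: place 2 GB, 1 GB left
drive 4: place 6 GB, 2 GB left
drive 5: place 6 GB, 2 GB left
drive 1: place 1 GB, 0 GB left
Final drives: [5,2,1] [6,1,1] [6,1] [6] [6].

5 drives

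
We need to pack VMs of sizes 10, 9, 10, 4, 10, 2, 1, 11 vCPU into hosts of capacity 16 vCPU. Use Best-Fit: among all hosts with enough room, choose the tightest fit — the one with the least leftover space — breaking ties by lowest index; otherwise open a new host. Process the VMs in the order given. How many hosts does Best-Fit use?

Put 10 vCPU in host 1; 6 vCPU remain.
Put 9 vCPU in host 2; 7 vCPU remain.
Put 10 vCPU in host 3; 6 vCPU remain.
Put 4 vCPU in host 1; 2 vCPU remain.
Put 10 vCPU in host 4; 6 vCPU remain.
Put 2 vCPU in host 1; 0 vCPU remain.
Put 1 vCPU in host 3; 5 vCPU remain.
Put 11 vCPU in host 5; 5 vCPU remain.
Final hosts: [10,4,2] [9] [10,1] [10] [11].

5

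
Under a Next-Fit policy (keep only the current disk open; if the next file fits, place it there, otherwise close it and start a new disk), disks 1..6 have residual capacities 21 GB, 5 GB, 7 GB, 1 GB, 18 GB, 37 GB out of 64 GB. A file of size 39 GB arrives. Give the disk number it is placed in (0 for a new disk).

0

Next-Fit only looks at disk 6, which has 37 GB free.
39 GB does not fit, so a new disk is opened.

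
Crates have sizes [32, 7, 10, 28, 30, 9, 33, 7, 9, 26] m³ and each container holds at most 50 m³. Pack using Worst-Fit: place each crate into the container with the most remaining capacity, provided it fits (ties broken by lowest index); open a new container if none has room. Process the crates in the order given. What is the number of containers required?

5 containers

32 m³ → container 1 (remaining 18 m³)
7 m³ → container 1 (remaining 11 m³)
10 m³ → container 1 (remaining 1 m³)
28 m³ → container 2 (remaining 22 m³)
30 m³ → container 3 (remaining 20 m³)
9 m³ → container 2 (remaining 13 m³)
33 m³ → container 4 (remaining 17 m³)
7 m³ → container 3 (remaining 13 m³)
9 m³ → container 4 (remaining 8 m³)
26 m³ → container 5 (remaining 24 m³)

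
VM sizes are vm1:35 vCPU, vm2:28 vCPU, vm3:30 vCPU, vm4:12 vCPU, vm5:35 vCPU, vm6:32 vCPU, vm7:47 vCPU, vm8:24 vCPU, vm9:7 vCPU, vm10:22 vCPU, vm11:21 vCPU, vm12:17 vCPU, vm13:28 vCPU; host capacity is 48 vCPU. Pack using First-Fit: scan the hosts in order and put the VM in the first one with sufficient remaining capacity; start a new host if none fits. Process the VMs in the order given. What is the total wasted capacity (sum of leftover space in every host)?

host 1: place vm1 (35 vCPU), 13 vCPU left
host 2: place vm2 (28 vCPU), 20 vCPU left
host 3: place vm3 (30 vCPU), 18 vCPU left
host 1: place vm4 (12 vCPU), 1 vCPU left
host 4: place vm5 (35 vCPU), 13 vCPU left
host 5: place vm6 (32 vCPU), 16 vCPU left
host 6: place vm7 (47 vCPU), 1 vCPU left
host 7: place vm8 (24 vCPU), 24 vCPU left
host 2: place vm9 (7 vCPU), 13 vCPU left
host 7: place vm10 (22 vCPU), 2 vCPU left
host 8: place vm11 (21 vCPU), 27 vCPU left
host 3: place vm12 (17 vCPU), 1 vCPU left
host 9: place vm13 (28 vCPU), 20 vCPU left
9 hosts × 48 vCPU = 432 vCPU; used 338 vCPU; unused 94 vCPU.

94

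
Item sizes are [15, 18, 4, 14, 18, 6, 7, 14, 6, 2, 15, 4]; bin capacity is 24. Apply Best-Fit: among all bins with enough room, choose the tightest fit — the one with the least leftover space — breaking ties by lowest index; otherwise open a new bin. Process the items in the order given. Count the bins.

6 bins

15 → bin 1 (remaining 9)
18 → bin 2 (remaining 6)
4 → bin 2 (remaining 2)
14 → bin 3 (remaining 10)
18 → bin 4 (remaining 6)
6 → bin 4 (remaining 0)
7 → bin 1 (remaining 2)
14 → bin 5 (remaining 10)
6 → bin 3 (remaining 4)
2 → bin 1 (remaining 0)
15 → bin 6 (remaining 9)
4 → bin 3 (remaining 0)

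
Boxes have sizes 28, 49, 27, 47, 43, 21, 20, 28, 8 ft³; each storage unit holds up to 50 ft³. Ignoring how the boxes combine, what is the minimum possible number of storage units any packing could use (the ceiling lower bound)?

6

Total size = 28 + 49 + 27 + 47 + 43 + 21 + 20 + 28 + 8 = 271 ft³.
⌈271 / 50⌉ = 6.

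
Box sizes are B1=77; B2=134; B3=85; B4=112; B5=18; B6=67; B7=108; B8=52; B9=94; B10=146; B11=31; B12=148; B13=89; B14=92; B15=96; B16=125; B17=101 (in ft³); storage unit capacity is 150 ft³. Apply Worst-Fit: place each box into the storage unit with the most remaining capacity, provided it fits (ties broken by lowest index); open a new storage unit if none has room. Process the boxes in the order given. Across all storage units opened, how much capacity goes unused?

Put B1 (77 ft³) in storage unit 1; 73 ft³ remain.
Put B2 (134 ft³) in storage unit 2; 16 ft³ remain.
Put B3 (85 ft³) in storage unit 3; 65 ft³ remain.
Put B4 (112 ft³) in storage unit 4; 38 ft³ remain.
Put B5 (18 ft³) in storage unit 1; 55 ft³ remain.
Put B6 (67 ft³) in storage unit 5; 83 ft³ remain.
Put B7 (108 ft³) in storage unit 6; 42 ft³ remain.
Put B8 (52 ft³) in storage unit 5; 31 ft³ remain.
Put B9 (94 ft³) in storage unit 7; 56 ft³ remain.
Put B10 (146 ft³) in storage unit 8; 4 ft³ remain.
Put B11 (31 ft³) in storage unit 3; 34 ft³ remain.
Put B12 (148 ft³) in storage unit 9; 2 ft³ remain.
Put B13 (89 ft³) in storage unit 10; 61 ft³ remain.
Put B14 (92 ft³) in storage unit 11; 58 ft³ remain.
Put B15 (96 ft³) in storage unit 12; 54 ft³ remain.
Put B16 (125 ft³) in storage unit 13; 25 ft³ remain.
Put B17 (101 ft³) in storage unit 14; 49 ft³ remain.
14 storage units × 150 ft³ = 2100 ft³; used 1575 ft³; unused 525 ft³.

525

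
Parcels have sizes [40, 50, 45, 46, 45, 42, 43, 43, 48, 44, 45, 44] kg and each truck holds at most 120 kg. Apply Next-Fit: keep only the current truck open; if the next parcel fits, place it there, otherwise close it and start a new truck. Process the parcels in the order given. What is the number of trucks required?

6 trucks

truck 1: place 40 kg, 80 kg left
truck 1: place 50 kg, 30 kg left
truck 2: place 45 kg, 75 kg left
truck 2: place 46 kg, 29 kg left
truck 3: place 45 kg, 75 kg left
truck 3: place 42 kg, 33 kg left
truck 4: place 43 kg, 77 kg left
truck 4: place 43 kg, 34 kg left
truck 5: place 48 kg, 72 kg left
truck 5: place 44 kg, 28 kg left
truck 6: place 45 kg, 75 kg left
truck 6: place 44 kg, 31 kg left
Final trucks: [40,50] [45,46] [45,42] [43,43] [48,44] [45,44].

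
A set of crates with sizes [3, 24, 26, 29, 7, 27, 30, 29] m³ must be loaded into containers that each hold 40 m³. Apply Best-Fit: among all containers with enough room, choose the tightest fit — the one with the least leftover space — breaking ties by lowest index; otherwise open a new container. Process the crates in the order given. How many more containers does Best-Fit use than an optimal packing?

0

Best-Fit: [3,24] [26] [29,7] [27] [30] [29] → 6 containers.
6 crates exceed 20 m³ (half the capacity), and no two of those can share a container, so at least 6 containers are needed.
So 6 is already optimal.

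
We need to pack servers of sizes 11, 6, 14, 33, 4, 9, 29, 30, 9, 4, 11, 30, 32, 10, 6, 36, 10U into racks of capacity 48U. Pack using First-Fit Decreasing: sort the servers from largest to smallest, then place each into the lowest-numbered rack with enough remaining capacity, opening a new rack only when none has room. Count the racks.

Sorted descending: 36, 33, 32, 30, 30, 29, 14, 11, 11, 10, 10, 9, 9, 6, 6, 4, 4.
rack 1: place 36U, 12U left
rack 2: place 33U, 15U left
rack 3: place 32U, 16U left
rack 4: place 30U, 18U left
rack 5: place 30U, 18U left
rack 6: place 29U, 19U left
rack 2: place 14U, 1U left
rack 1: place 11U, 1U left
rack 3: place 11U, 5U left
rack 4: place 10U, 8U left
rack 5: place 10U, 8U left
rack 6: place 9U, 10U left
rack 6: place 9U, 1U left
rack 4: place 6U, 2U left
rack 5: place 6U, 2U left
rack 3: place 4U, 1U left
rack 7: place 4U, 44U left

7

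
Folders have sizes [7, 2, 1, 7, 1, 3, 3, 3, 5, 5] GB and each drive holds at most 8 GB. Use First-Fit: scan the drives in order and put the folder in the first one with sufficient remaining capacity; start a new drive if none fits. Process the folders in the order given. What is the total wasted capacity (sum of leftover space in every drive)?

drive 1: place 7 GB, 1 GB left
drive 2: place 2 GB, 6 GB left
drive 1: place 1 GB, 0 GB left
drive 3: place 7 GB, 1 GB left
drive 2: place 1 GB, 5 GB left
drive 2: place 3 GB, 2 GB left
drive 4: place 3 GB, 5 GB left
drive 4: place 3 GB, 2 GB left
drive 5: place 5 GB, 3 GB left
drive 6: place 5 GB, 3 GB left
6 drives × 8 GB = 48 GB; used 37 GB; unused 11 GB.

11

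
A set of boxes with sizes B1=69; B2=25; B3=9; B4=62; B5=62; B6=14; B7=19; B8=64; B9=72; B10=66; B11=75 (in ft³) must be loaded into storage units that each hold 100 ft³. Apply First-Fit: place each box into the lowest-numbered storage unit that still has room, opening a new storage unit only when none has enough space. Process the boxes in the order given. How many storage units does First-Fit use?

B1 (69 ft³) → storage unit 1 (remaining 31 ft³)
B2 (25 ft³) → storage unit 1 (remaining 6 ft³)
B3 (9 ft³) → storage unit 2 (remaining 91 ft³)
B4 (62 ft³) → storage unit 2 (remaining 29 ft³)
B5 (62 ft³) → storage unit 3 (remaining 38 ft³)
B6 (14 ft³) → storage unit 2 (remaining 15 ft³)
B7 (19 ft³) → storage unit 3 (remaining 19 ft³)
B8 (64 ft³) → storage unit 4 (remaining 36 ft³)
B9 (72 ft³) → storage unit 5 (remaining 28 ft³)
B10 (66 ft³) → storage unit 6 (remaining 34 ft³)
B11 (75 ft³) → storage unit 7 (remaining 25 ft³)

7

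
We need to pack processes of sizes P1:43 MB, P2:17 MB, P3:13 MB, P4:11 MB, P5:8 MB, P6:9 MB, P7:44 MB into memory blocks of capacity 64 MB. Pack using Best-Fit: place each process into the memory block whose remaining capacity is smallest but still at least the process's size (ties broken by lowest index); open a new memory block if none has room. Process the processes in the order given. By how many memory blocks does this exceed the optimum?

Best-Fit: [43,17] [13,11,8,9] [44] → 3 memory blocks.
Total size 145 MB; any packing needs at least ⌈145/64⌉ = 3 memory blocks.
So 3 is already optimal.

0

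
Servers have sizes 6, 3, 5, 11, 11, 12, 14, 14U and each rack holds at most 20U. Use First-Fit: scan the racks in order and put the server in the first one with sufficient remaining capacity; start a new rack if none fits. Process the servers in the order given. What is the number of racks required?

rack 1: place 6U, 14U left
rack 1: place 3U, 11U left
rack 1: place 5U, 6U left
rack 2: place 11U, 9U left
rack 3: place 11U, 9U left
rack 4: place 12U, 8U left
rack 5: place 14U, 6U left
rack 6: place 14U, 6U left
Final racks: [6,3,5] [11] [11] [12] [14] [14].

6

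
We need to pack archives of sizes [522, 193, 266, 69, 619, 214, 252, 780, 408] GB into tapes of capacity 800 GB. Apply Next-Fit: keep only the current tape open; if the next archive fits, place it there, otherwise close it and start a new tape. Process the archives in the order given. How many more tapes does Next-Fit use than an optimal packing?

1

Next-Fit: [522,193] [266,69] [619] [214,252] [780] [408] → 6 tapes.
Total size 3323 GB; any packing needs at least ⌈3323/800⌉ = 5 tapes.
An optimal packing achieves that bound: [780] [619,69] [522,266] [408,252] [214,193] → 5 tapes.
Excess: 6 − 5 = 1.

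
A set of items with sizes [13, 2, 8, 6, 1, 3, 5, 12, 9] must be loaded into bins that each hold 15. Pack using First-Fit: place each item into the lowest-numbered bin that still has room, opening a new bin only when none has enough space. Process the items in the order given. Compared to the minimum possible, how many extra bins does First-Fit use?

1

First-Fit: [13,2] [8,6,1] [3,5] [12] [9] → 5 bins.
Total size 59; any packing needs at least ⌈59/15⌉ = 4 bins.
An optimal packing achieves that bound: [13,2] [12,3] [9,6] [8,5,1] → 4 bins.
Excess: 5 − 4 = 1.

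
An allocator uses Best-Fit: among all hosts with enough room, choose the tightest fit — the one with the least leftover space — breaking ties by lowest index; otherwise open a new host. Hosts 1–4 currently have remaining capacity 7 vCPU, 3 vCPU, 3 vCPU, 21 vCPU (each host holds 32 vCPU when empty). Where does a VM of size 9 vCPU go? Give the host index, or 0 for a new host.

4

Hosts with room: host 4 (21 vCPU).
Tightest fit is host 4 with 21 vCPU free.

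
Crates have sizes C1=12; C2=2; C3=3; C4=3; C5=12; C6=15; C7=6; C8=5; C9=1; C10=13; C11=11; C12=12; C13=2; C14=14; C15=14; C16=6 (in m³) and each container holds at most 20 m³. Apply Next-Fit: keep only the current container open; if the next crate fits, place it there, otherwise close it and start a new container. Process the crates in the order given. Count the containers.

9

Put C1 (12 m³) in container 1; 8 m³ remain.
Put C2 (2 m³) in container 1; 6 m³ remain.
Put C3 (3 m³) in container 1; 3 m³ remain.
Put C4 (3 m³) in container 1; 0 m³ remain.
Put C5 (12 m³) in container 2; 8 m³ remain.
Put C6 (15 m³) in container 3; 5 m³ remain.
Put C7 (6 m³) in container 4; 14 m³ remain.
Put C8 (5 m³) in container 4; 9 m³ remain.
Put C9 (1 m³) in container 4; 8 m³ remain.
Put C10 (13 m³) in container 5; 7 m³ remain.
Put C11 (11 m³) in container 6; 9 m³ remain.
Put C12 (12 m³) in container 7; 8 m³ remain.
Put C13 (2 m³) in container 7; 6 m³ remain.
Put C14 (14 m³) in container 8; 6 m³ remain.
Put C15 (14 m³) in container 9; 6 m³ remain.
Put C16 (6 m³) in container 9; 0 m³ remain.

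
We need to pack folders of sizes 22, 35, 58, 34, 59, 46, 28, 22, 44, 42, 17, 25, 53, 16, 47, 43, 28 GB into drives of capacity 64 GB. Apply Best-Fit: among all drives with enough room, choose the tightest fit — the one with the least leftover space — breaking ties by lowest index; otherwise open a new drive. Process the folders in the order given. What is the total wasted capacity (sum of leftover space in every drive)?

Put 22 GB in drive 1; 42 GB remain.
Put 35 GB in drive 1; 7 GB remain.
Put 58 GB in drive 2; 6 GB remain.
Put 34 GB in drive 3; 30 GB remain.
Put 59 GB in drive 4; 5 GB remain.
Put 46 GB in drive 5; 18 GB remain.
Put 28 GB in drive 3; 2 GB remain.
Put 22 GB in drive 6; 42 GB remain.
Put 44 GB in drive 7; 20 GB remain.
Put 42 GB in drive 6; 0 GB remain.
Put 17 GB in drive 5; 1 GB remain.
Put 25 GB in drive 8; 39 GB remain.
Put 53 GB in drive 9; 11 GB remain.
Put 16 GB in drive 7; 4 GB remain.
Put 47 GB in drive 10; 17 GB remain.
Put 43 GB in drive 11; 21 GB remain.
Put 28 GB in drive 8; 11 GB remain.
11 drives × 64 GB = 704 GB; used 619 GB; unused 85 GB.

85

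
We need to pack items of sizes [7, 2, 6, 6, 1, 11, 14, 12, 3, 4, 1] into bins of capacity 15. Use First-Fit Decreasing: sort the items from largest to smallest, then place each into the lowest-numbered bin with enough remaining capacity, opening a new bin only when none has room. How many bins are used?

Sorted descending: 14, 12, 11, 7, 6, 6, 4, 3, 2, 1, 1.
bin 1: place 14, 1 left
bin 2: place 12, 3 left
bin 3: place 11, 4 left
bin 4: place 7, 8 left
bin 4: place 6, 2 left
bin 5: place 6, 9 left
bin 3: place 4, 0 left
bin 2: place 3, 0 left
bin 4: place 2, 0 left
bin 1: place 1, 0 left
bin 5: place 1, 8 left

5 bins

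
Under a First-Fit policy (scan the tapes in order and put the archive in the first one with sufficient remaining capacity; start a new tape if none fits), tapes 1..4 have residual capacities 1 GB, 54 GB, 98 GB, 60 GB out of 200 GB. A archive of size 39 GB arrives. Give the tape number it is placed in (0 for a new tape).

Tapes with room: tape 2 (54 GB), tape 3 (98 GB), tape 4 (60 GB).
The first with room is tape 2.

2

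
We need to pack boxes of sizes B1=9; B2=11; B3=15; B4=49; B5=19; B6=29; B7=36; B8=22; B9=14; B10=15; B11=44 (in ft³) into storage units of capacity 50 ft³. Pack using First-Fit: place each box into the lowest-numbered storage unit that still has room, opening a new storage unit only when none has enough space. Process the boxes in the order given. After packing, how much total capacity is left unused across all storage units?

37

Put B1 (9 ft³) in storage unit 1; 41 ft³ remain.
Put B2 (11 ft³) in storage unit 1; 30 ft³ remain.
Put B3 (15 ft³) in storage unit 1; 15 ft³ remain.
Put B4 (49 ft³) in storage unit 2; 1 ft³ remain.
Put B5 (19 ft³) in storage unit 3; 31 ft³ remain.
Put B6 (29 ft³) in storage unit 3; 2 ft³ remain.
Put B7 (36 ft³) in storage unit 4; 14 ft³ remain.
Put B8 (22 ft³) in storage unit 5; 28 ft³ remain.
Put B9 (14 ft³) in storage unit 1; 1 ft³ remain.
Put B10 (15 ft³) in storage unit 5; 13 ft³ remain.
Put B11 (44 ft³) in storage unit 6; 6 ft³ remain.
6 storage units × 50 ft³ = 300 ft³; used 263 ft³; unused 37 ft³.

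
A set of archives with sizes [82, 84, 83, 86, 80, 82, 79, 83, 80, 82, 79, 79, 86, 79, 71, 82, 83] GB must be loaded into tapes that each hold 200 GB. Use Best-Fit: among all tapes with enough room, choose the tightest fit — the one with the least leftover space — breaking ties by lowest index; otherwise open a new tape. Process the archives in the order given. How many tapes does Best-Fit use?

tape 1: place 82 GB, 118 GB left
tape 1: place 84 GB, 34 GB left
tape 2: place 83 GB, 117 GB left
tape 2: place 86 GB, 31 GB left
tape 3: place 80 GB, 120 GB left
tape 3: place 82 GB, 38 GB left
tape 4: place 79 GB, 121 GB left
tape 4: place 83 GB, 38 GB left
tape 5: place 80 GB, 120 GB left
tape 5: place 82 GB, 38 GB left
tape 6: place 79 GB, 121 GB left
tape 6: place 79 GB, 42 GB left
tape 7: place 86 GB, 114 GB left
tape 7: place 79 GB, 35 GB left
tape 8: place 71 GB, 129 GB left
tape 8: place 82 GB, 47 GB left
tape 9: place 83 GB, 117 GB left
Final tapes: [82,84] [83,86] [80,82] [79,83] [80,82] [79,79] [86,79] [71,82] [83].

9 tapes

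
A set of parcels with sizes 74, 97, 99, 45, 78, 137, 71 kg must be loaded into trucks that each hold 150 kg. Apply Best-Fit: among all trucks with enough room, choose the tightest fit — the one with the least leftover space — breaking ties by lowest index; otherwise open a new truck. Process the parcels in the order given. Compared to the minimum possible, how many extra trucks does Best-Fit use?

0

Best-Fit: [74] [97] [99,45] [78,71] [137] → 5 trucks.
Total size 601 kg; any packing needs at least ⌈601/150⌉ = 5 trucks.
So 5 is already optimal.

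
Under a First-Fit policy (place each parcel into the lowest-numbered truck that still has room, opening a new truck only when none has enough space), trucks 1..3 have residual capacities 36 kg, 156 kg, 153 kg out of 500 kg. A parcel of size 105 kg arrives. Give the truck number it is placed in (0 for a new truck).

2

Trucks with room: truck 2 (156 kg), truck 3 (153 kg).
The first with room is truck 2.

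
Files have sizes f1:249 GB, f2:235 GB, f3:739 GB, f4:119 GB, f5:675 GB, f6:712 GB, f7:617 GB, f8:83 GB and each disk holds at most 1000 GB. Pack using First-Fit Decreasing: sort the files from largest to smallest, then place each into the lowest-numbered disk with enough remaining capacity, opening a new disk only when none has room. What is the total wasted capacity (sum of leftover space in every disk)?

571

Sorted descending: 739, 712, 675, 617, 249, 235, 119, 83.
Put 739 GB in disk 1; 261 GB remain.
Put 712 GB in disk 2; 288 GB remain.
Put 675 GB in disk 3; 325 GB remain.
Put 617 GB in disk 4; 383 GB remain.
Put 249 GB in disk 1; 12 GB remain.
Put 235 GB in disk 2; 53 GB remain.
Put 119 GB in disk 3; 206 GB remain.
Put 83 GB in disk 3; 123 GB remain.
4 disks × 1000 GB = 4000 GB; used 3429 GB; unused 571 GB.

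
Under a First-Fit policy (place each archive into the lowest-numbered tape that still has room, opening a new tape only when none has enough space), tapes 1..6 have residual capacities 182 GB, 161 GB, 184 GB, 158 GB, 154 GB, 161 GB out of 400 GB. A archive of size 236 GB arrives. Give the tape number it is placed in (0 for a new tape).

0

No tape has ≥ 236 GB free, so a new tape is opened.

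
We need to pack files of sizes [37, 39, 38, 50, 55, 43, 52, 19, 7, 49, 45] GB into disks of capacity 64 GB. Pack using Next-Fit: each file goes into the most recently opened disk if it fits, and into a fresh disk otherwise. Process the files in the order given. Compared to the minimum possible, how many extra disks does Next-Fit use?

1

Next-Fit: [37] [39] [38] [50] [55] [43] [52] [19,7] [49] [45] → 10 disks.
9 files exceed 32 GB (half the capacity), and no two of those can share a disk, so at least 9 disks are needed.
An optimal packing achieves that bound: [55,7] [52] [50] [49] [45,19] [43] [39] [38] [37] → 9 disks.
Excess: 10 − 9 = 1.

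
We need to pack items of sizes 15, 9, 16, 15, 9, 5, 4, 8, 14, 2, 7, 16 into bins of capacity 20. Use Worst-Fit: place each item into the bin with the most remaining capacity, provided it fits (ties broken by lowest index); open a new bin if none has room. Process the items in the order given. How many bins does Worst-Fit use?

7

15 → bin 1 (remaining 5)
9 → bin 2 (remaining 11)
16 → bin 3 (remaining 4)
15 → bin 4 (remaining 5)
9 → bin 2 (remaining 2)
5 → bin 1 (remaining 0)
4 → bin 4 (remaining 1)
8 → bin 5 (remaining 12)
14 → bin 6 (remaining 6)
2 → bin 5 (remaining 10)
7 → bin 5 (remaining 3)
16 → bin 7 (remaining 4)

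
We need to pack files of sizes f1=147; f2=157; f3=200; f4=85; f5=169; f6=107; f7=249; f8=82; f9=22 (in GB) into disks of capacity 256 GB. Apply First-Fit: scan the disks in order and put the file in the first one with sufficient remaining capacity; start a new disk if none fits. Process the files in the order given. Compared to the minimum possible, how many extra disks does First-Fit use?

1

First-Fit: [147,85,22] [157,82] [200] [169] [107] [249] → 6 disks.
Total size 1218 GB; any packing needs at least ⌈1218/256⌉ = 5 disks.
An optimal packing achieves that bound: [249] [200,22] [169,85] [157,82] [147,107] → 5 disks.
Excess: 6 − 5 = 1.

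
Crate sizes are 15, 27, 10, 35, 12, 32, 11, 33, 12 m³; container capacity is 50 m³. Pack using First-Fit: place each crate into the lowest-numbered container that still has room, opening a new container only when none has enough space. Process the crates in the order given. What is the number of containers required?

Put 15 m³ in container 1; 35 m³ remain.
Put 27 m³ in container 1; 8 m³ remain.
Put 10 m³ in container 2; 40 m³ remain.
Put 35 m³ in container 2; 5 m³ remain.
Put 12 m³ in container 3; 38 m³ remain.
Put 32 m³ in container 3; 6 m³ remain.
Put 11 m³ in container 4; 39 m³ remain.
Put 33 m³ in container 4; 6 m³ remain.
Put 12 m³ in container 5; 38 m³ remain.
Final containers: [15,27] [10,35] [12,32] [11,33] [12].

5 containers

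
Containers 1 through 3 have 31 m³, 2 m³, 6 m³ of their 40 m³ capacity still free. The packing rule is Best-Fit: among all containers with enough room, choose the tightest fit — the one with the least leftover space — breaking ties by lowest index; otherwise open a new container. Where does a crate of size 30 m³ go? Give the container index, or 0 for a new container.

1

Containers with room: container 1 (31 m³).
Tightest fit is container 1 with 31 m³ free.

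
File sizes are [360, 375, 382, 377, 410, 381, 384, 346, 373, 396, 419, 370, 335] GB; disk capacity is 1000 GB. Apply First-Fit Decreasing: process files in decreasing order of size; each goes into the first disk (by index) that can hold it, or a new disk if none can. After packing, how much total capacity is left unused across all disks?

2092

Sorted descending: 419, 410, 396, 384, 382, 381, 377, 375, 373, 370, 360, 346, 335.
Put 419 GB in disk 1; 581 GB remain.
Put 410 GB in disk 1; 171 GB remain.
Put 396 GB in disk 2; 604 GB remain.
Put 384 GB in disk 2; 220 GB remain.
Put 382 GB in disk 3; 618 GB remain.
Put 381 GB in disk 3; 237 GB remain.
Put 377 GB in disk 4; 623 GB remain.
Put 375 GB in disk 4; 248 GB remain.
Put 373 GB in disk 5; 627 GB remain.
Put 370 GB in disk 5; 257 GB remain.
Put 360 GB in disk 6; 640 GB remain.
Put 346 GB in disk 6; 294 GB remain.
Put 335 GB in disk 7; 665 GB remain.
7 disks × 1000 GB = 7000 GB; used 4908 GB; unused 2092 GB.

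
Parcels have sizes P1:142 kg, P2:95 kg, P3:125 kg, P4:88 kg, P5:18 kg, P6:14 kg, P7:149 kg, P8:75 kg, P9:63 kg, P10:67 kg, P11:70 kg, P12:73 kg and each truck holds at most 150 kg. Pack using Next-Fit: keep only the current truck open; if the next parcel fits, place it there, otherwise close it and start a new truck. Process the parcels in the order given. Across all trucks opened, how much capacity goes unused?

221

truck 1: place P1 (142 kg), 8 kg left
truck 2: place P2 (95 kg), 55 kg left
truck 3: place P3 (125 kg), 25 kg left
truck 4: place P4 (88 kg), 62 kg left
truck 4: place P5 (18 kg), 44 kg left
truck 4: place P6 (14 kg), 30 kg left
truck 5: place P7 (149 kg), 1 kg left
truck 6: place P8 (75 kg), 75 kg left
truck 6: place P9 (63 kg), 12 kg left
truck 7: place P10 (67 kg), 83 kg left
truck 7: place P11 (70 kg), 13 kg left
truck 8: place P12 (73 kg), 77 kg left
8 trucks × 150 kg = 1200 kg; used 979 kg; unused 221 kg.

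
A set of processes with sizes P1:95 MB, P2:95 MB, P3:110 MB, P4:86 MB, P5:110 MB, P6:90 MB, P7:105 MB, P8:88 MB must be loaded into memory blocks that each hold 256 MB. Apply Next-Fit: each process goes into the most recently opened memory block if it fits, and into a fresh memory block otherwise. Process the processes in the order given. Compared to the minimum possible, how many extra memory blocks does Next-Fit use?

Next-Fit: [95,95] [110,86] [110,90] [105,88] → 4 memory blocks.
Total size 779 MB; any packing needs at least ⌈779/256⌉ = 4 memory blocks.
So 4 is already optimal.

0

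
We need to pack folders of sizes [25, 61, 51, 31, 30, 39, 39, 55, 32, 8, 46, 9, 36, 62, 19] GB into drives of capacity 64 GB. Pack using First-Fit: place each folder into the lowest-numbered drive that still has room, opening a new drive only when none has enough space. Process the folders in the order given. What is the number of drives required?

Put 25 GB in drive 1; 39 GB remain.
Put 61 GB in drive 2; 3 GB remain.
Put 51 GB in drive 3; 13 GB remain.
Put 31 GB in drive 1; 8 GB remain.
Put 30 GB in drive 4; 34 GB remain.
Put 39 GB in drive 5; 25 GB remain.
Put 39 GB in drive 6; 25 GB remain.
Put 55 GB in drive 7; 9 GB remain.
Put 32 GB in drive 4; 2 GB remain.
Put 8 GB in drive 1; 0 GB remain.
Put 46 GB in drive 8; 18 GB remain.
Put 9 GB in drive 3; 4 GB remain.
Put 36 GB in drive 9; 28 GB remain.
Put 62 GB in drive 10; 2 GB remain.
Put 19 GB in drive 5; 6 GB remain.
Final drives: [25,31,8] [61] [51,9] [30,32] [39,19] [39] [55] [46] [36] [62].

10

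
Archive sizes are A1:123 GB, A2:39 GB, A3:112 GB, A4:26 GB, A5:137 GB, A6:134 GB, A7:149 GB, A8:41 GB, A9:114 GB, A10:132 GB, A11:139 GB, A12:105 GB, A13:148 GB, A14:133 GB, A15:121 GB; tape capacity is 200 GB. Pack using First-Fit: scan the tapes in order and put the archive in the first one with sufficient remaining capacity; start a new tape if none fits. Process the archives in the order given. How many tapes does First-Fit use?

12 tapes

Put A1 (123 GB) in tape 1; 77 GB remain.
Put A2 (39 GB) in tape 1; 38 GB remain.
Put A3 (112 GB) in tape 2; 88 GB remain.
Put A4 (26 GB) in tape 1; 12 GB remain.
Put A5 (137 GB) in tape 3; 63 GB remain.
Put A6 (134 GB) in tape 4; 66 GB remain.
Put A7 (149 GB) in tape 5; 51 GB remain.
Put A8 (41 GB) in tape 2; 47 GB remain.
Put A9 (114 GB) in tape 6; 86 GB remain.
Put A10 (132 GB) in tape 7; 68 GB remain.
Put A11 (139 GB) in tape 8; 61 GB remain.
Put A12 (105 GB) in tape 9; 95 GB remain.
Put A13 (148 GB) in tape 10; 52 GB remain.
Put A14 (133 GB) in tape 11; 67 GB remain.
Put A15 (121 GB) in tape 12; 79 GB remain.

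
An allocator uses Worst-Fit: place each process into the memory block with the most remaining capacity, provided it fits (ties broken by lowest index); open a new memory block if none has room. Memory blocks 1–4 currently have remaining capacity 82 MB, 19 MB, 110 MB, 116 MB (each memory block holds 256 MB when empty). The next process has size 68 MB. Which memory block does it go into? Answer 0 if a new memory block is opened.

Memory blocks with room: memory block 1 (82 MB), memory block 3 (110 MB), memory block 4 (116 MB).
Most room is memory block 4 with 116 MB free.

4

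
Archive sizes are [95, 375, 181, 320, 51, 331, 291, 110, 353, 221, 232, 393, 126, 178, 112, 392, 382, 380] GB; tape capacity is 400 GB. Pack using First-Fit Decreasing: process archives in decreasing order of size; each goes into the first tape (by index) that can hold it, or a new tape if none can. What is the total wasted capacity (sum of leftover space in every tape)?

677

Sorted descending: 393, 392, 382, 380, 375, 353, 331, 320, 291, 232, 221, 181, 178, 126, 112, 110, 95, 51.
393 GB → tape 1 (remaining 7 GB)
392 GB → tape 2 (remaining 8 GB)
382 GB → tape 3 (remaining 18 GB)
380 GB → tape 4 (remaining 20 GB)
375 GB → tape 5 (remaining 25 GB)
353 GB → tape 6 (remaining 47 GB)
331 GB → tape 7 (remaining 69 GB)
320 GB → tape 8 (remaining 80 GB)
291 GB → tape 9 (remaining 109 GB)
232 GB → tape 10 (remaining 168 GB)
221 GB → tape 11 (remaining 179 GB)
181 GB → tape 12 (remaining 219 GB)
178 GB → tape 11 (remaining 1 GB)
126 GB → tape 10 (remaining 42 GB)
112 GB → tape 12 (remaining 107 GB)
110 GB → tape 13 (remaining 290 GB)
95 GB → tape 9 (remaining 14 GB)
51 GB → tape 7 (remaining 18 GB)
13 tapes × 400 GB = 5200 GB; used 4523 GB; unused 677 GB.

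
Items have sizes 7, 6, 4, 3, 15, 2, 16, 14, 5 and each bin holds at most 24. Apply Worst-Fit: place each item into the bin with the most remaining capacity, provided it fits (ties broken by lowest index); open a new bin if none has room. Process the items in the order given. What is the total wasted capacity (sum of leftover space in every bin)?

Put 7 in bin 1; 17 remain.
Put 6 in bin 1; 11 remain.
Put 4 in bin 1; 7 remain.
Put 3 in bin 1; 4 remain.
Put 15 in bin 2; 9 remain.
Put 2 in bin 2; 7 remain.
Put 16 in bin 3; 8 remain.
Put 14 in bin 4; 10 remain.
Put 5 in bin 4; 5 remain.
4 bins × 24 = 96; used 72; unused 24.

24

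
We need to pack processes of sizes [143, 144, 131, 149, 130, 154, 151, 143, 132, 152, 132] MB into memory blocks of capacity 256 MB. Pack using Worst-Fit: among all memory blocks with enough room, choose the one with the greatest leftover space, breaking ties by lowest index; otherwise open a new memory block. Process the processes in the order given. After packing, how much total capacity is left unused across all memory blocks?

Put 143 MB in memory block 1; 113 MB remain.
Put 144 MB in memory block 2; 112 MB remain.
Put 131 MB in memory block 3; 125 MB remain.
Put 149 MB in memory block 4; 107 MB remain.
Put 130 MB in memory block 5; 126 MB remain.
Put 154 MB in memory block 6; 102 MB remain.
Put 151 MB in memory block 7; 105 MB remain.
Put 143 MB in memory block 8; 113 MB remain.
Put 132 MB in memory block 9; 124 MB remain.
Put 152 MB in memory block 10; 104 MB remain.
Put 132 MB in memory block 11; 124 MB remain.
11 memory blocks × 256 MB = 2816 MB; used 1561 MB; unused 1255 MB.

1255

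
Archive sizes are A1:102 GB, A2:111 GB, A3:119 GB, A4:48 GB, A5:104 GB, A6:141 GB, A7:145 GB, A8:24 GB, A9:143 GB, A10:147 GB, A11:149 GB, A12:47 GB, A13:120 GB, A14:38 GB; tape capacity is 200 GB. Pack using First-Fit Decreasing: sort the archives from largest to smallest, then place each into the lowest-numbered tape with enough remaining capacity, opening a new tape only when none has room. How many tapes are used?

10 tapes

Sorted descending: 149, 147, 145, 143, 141, 120, 119, 111, 104, 102, 48, 47, 38, 24.
Put 149 GB in tape 1; 51 GB remain.
Put 147 GB in tape 2; 53 GB remain.
Put 145 GB in tape 3; 55 GB remain.
Put 143 GB in tape 4; 57 GB remain.
Put 141 GB in tape 5; 59 GB remain.
Put 120 GB in tape 6; 80 GB remain.
Put 119 GB in tape 7; 81 GB remain.
Put 111 GB in tape 8; 89 GB remain.
Put 104 GB in tape 9; 96 GB remain.
Put 102 GB in tape 10; 98 GB remain.
Put 48 GB in tape 1; 3 GB remain.
Put 47 GB in tape 2; 6 GB remain.
Put 38 GB in tape 3; 17 GB remain.
Put 24 GB in tape 4; 33 GB remain.
Final tapes: [149,48] [147,47] [145,38] [143,24] [141] [120] [119] [111] [104] [102].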